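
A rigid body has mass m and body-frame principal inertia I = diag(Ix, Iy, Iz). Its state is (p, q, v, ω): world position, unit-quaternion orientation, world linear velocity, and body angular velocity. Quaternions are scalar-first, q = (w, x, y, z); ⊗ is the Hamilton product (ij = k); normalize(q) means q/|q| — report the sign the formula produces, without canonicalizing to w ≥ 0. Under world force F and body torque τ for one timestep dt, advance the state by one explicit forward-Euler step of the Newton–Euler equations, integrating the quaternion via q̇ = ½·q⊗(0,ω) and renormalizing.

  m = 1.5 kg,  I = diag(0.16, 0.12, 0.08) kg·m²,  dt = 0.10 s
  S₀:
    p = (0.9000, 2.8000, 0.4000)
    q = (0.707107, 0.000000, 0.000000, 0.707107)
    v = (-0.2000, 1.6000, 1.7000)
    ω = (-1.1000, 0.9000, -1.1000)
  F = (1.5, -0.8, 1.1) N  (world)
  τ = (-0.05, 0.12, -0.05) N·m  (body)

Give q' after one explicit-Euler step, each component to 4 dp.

q' = (0.7430, -0.0704, -0.0070, 0.6655)

2q̇ = q⊗(0,ω) = (0.7778177, -1.4142140, -0.1414214, -0.7778177)
q' = normalize(q + ½dt·q⊗(0,ω)) = (0.7430, -0.0704, -0.0070, 0.6655)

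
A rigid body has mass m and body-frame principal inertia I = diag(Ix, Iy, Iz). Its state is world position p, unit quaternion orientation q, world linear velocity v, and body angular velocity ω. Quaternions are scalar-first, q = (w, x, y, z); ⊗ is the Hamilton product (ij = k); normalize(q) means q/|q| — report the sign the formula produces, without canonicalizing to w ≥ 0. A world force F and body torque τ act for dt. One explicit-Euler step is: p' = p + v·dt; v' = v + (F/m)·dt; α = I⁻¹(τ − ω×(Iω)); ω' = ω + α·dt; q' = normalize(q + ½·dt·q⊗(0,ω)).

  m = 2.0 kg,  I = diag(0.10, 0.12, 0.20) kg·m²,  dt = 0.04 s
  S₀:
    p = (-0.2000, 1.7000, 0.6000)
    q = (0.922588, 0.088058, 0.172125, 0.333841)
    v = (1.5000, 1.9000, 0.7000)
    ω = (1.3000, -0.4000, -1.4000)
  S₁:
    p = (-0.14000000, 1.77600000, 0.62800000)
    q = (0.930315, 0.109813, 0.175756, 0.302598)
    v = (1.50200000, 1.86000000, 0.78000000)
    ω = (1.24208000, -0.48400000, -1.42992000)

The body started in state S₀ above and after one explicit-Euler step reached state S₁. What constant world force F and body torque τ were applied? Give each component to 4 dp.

Δv = v₁−v₀ = (0.00200000, -0.04000000, 0.08000000)
F = m·Δv/dt = (0.1000, -2.0000, 4.0000)
rate change Δω = (-0.05792000, -0.08400000, -0.02992000)
ω₀×(Iω₀) = (0.0448, 0.1820, -0.0104)
I·α + gyro = (-0.1000, -0.0700, -0.1600)

F = (0.1000, -2.0000, 4.0000)
τ = (-0.1000, -0.0700, -0.1600)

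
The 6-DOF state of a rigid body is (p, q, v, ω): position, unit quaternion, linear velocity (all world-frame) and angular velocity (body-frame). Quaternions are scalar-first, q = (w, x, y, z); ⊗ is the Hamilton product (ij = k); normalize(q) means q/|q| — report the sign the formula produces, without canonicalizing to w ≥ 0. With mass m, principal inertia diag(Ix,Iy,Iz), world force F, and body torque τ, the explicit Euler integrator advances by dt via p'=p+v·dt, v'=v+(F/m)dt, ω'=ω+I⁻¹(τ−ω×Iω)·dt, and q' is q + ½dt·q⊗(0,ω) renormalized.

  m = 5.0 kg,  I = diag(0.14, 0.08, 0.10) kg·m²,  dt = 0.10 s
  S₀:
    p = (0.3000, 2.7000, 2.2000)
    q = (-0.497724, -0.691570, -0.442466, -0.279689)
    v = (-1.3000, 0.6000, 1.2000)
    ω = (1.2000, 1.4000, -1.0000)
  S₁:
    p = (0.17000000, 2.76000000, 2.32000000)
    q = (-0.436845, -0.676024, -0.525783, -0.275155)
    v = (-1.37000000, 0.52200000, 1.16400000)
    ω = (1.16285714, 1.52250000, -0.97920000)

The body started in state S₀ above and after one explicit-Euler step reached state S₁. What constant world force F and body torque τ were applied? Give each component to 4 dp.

velocity change Δv = (-0.07000000, -0.07800000, -0.03600000)
applied force F = (-3.5000, -3.9000, -1.8000)
rate change Δω = (-0.03714286, 0.12250000, 0.02080000)
gyro term ω₀×Iω₀ = (-0.0280, -0.0480, -0.1008)
τ = I·(Δω/dt) + ω₀×(Iω₀) = (-0.0800, 0.0500, -0.0800)

F = (-3.5000, -3.9000, -1.8000)
τ = (-0.0800, 0.0500, -0.0800)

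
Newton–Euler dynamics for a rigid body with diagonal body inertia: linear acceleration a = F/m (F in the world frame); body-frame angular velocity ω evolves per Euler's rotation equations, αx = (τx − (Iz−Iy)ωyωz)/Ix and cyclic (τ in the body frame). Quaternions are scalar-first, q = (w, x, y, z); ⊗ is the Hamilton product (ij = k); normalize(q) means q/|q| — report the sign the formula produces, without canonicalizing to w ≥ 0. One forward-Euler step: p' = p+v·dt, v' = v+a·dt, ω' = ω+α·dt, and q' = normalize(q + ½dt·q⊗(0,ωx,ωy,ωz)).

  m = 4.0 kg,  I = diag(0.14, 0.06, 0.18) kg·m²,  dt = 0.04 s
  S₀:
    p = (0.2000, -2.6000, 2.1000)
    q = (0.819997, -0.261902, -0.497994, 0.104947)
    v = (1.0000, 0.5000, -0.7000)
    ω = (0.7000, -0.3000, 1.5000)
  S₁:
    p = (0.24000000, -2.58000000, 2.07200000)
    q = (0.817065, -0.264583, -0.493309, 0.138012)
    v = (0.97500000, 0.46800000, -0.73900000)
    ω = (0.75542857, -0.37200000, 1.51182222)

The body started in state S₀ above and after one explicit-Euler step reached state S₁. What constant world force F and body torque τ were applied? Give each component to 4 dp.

F = (-2.5000, -3.2000, -3.9000)
τ = (0.1400, -0.1500, 0.0700)

ω₁ − ω₀ = (0.05542857, -0.07200000, 0.01182222)
I·α + gyro = (0.1400, -0.1500, 0.0700)
velocity change Δv = (-0.02500000, -0.03200000, -0.03900000)
m·(v₁−v₀)/dt = (-2.5000, -3.2000, -3.9000)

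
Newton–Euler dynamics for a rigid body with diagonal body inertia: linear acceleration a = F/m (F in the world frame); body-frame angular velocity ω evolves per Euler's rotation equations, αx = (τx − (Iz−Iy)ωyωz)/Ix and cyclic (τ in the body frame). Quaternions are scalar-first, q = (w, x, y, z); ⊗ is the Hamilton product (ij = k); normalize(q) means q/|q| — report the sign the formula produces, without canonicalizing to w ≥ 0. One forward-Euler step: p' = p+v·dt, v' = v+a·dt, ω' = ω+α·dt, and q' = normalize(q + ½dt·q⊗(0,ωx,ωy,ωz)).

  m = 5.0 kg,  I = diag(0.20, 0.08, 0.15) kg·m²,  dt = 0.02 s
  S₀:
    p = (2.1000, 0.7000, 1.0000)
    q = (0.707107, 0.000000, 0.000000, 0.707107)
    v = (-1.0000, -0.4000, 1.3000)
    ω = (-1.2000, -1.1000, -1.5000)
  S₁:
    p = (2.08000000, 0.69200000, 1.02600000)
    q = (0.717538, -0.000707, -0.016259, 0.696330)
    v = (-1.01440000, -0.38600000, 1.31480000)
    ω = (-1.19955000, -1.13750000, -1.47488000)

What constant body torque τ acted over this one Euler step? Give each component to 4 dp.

Δω = ω₁−ω₀ = (0.00045000, -0.03750000, 0.02512000)
applied torque τ = (0.1200, -0.0600, 0.0300)

τ = (0.1200, -0.0600, 0.0300)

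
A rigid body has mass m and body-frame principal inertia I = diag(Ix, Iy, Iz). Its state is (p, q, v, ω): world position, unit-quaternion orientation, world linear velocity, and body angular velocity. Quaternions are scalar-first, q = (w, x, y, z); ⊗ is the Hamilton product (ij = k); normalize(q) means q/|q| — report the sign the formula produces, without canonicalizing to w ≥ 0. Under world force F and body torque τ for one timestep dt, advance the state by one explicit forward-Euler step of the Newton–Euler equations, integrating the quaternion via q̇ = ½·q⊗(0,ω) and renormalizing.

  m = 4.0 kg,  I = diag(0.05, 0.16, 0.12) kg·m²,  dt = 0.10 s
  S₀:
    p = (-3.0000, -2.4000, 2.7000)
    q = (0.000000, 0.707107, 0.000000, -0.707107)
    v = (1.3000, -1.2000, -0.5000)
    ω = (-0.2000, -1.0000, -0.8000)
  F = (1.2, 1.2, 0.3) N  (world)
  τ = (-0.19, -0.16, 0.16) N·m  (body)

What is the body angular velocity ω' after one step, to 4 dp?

precession coupling ω×(Iω) = (-0.0320, -0.0112, 0.0220)
angular accel α = (-3.1600, -0.9300, 1.1500)
ω + α·dt = (-0.5160, -1.0930, -0.6850)

ω' = (-0.5160, -1.0930, -0.6850)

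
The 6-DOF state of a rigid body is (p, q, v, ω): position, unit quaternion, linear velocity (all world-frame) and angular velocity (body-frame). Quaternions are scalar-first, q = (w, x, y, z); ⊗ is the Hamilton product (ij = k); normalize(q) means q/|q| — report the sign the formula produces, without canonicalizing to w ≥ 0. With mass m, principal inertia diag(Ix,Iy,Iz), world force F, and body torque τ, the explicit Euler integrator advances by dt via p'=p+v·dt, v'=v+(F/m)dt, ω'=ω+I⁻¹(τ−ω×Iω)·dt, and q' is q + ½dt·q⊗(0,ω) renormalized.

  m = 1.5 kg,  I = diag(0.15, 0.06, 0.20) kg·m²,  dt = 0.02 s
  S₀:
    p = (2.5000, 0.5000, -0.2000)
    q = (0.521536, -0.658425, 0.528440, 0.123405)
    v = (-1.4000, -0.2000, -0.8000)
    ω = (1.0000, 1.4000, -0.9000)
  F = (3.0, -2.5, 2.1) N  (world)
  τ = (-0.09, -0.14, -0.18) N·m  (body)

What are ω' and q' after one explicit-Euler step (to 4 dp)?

gyro term ω×Iω = (-0.1764, 0.0450, -0.1260)
angular accel α = (0.5760, -3.0833, -0.2700)
ω + α·dt = (1.0115, 1.3383, -0.9054)
q⊗(0,ω) = (0.0296735, -0.1268270, 0.2609729, -1.9196174)
q' = normalize(q + ½dt·q⊗(0,ω)) = (0.5217, -0.6596, 0.5309, 0.1042)

ω' = (1.0115, 1.3383, -0.9054)
q' = (0.5217, -0.6596, 0.5309, 0.1042)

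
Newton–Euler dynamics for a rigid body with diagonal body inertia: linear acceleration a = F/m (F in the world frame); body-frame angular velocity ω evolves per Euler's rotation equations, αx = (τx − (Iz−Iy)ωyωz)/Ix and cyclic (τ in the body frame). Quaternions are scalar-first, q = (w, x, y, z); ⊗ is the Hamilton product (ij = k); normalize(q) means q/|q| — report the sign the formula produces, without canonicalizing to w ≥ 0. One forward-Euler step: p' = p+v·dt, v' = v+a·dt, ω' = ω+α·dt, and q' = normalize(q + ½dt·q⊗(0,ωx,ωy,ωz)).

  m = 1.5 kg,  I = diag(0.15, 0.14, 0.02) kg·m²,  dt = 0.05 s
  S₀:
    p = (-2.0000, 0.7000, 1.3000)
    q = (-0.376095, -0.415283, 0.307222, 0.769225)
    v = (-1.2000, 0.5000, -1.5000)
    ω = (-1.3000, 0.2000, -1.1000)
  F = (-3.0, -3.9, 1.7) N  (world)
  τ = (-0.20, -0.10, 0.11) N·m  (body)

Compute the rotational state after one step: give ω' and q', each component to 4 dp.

ω' = (-1.3755, 0.0979, -0.8315)
q' = (-0.3696, -0.4150, 0.2687, 0.7868)

α = I⁻¹(τ − ω×Iω) = (-1.5093, -2.0421, 5.3700)
ω' = ω + α·dt = (-1.3755, 0.0979, -0.8315)
q⊗(0,ω) = (0.2448352, -0.0028657, -1.5320228, 0.7300365)
q' = normalize(q + ½dt·q⊗(0,ω)) = (-0.3696, -0.4150, 0.2687, 0.7868)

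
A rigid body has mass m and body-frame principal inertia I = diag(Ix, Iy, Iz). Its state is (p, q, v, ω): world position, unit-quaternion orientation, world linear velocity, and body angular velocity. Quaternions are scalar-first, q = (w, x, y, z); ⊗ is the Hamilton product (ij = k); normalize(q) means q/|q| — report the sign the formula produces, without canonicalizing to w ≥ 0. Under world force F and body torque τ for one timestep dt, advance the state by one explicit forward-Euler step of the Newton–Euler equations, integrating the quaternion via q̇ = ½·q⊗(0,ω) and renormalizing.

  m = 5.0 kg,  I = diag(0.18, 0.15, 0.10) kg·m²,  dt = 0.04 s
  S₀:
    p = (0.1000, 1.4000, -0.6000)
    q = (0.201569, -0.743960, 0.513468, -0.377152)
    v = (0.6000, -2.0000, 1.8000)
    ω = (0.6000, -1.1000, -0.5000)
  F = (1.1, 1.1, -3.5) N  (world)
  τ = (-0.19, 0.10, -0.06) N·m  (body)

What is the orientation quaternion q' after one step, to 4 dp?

q' = (0.2179, -0.7547, 0.4969, -0.3688)

q⊗(0,ω) = (0.8226148, -0.5506598, -0.8199971, 0.4094907)
updated quaternion q' = (0.2179, -0.7547, 0.4969, -0.3688)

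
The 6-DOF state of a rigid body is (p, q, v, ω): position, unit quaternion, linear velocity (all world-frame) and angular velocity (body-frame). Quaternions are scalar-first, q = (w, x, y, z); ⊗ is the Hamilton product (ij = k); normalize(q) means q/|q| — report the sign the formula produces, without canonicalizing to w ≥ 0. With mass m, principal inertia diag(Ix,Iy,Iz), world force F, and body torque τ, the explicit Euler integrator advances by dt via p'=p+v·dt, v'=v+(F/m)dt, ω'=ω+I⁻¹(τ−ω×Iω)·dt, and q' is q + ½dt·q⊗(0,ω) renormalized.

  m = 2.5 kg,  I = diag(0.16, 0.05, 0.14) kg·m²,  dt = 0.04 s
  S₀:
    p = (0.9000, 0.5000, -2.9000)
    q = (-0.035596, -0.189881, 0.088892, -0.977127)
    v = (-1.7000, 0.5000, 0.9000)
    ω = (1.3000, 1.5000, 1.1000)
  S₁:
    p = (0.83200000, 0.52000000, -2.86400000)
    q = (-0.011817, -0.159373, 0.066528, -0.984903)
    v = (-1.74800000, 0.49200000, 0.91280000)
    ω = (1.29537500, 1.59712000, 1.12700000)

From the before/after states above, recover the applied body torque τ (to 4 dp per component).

ω₁ − ω₀ = (-0.00462500, 0.09712000, 0.02700000)
applied torque τ = (0.1300, 0.1500, -0.1200)

τ = (0.1300, 0.1500, -0.1200)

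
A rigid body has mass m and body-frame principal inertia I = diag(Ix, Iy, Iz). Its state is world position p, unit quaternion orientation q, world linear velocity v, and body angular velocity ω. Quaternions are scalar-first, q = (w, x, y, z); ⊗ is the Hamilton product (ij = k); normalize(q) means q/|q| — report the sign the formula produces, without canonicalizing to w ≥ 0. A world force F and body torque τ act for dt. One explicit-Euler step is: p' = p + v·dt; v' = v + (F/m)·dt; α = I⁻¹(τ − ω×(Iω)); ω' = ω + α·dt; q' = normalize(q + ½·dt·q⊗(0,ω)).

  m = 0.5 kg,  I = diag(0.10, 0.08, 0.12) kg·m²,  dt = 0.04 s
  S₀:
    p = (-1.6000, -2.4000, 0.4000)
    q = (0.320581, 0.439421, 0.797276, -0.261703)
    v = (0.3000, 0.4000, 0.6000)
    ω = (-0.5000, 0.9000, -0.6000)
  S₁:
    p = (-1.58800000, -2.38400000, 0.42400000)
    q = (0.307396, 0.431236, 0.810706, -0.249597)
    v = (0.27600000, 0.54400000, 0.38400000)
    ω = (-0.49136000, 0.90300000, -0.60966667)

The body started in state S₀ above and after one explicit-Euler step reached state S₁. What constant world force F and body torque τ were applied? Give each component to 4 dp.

F = (-0.3000, 1.8000, -2.7000)
τ = (0.0000, 0.0000, -0.0200)

rate change Δω = (0.00864000, 0.00300000, -0.00966667)
gyro term ω₀×Iω₀ = (-0.0216, -0.0060, 0.0090)
applied torque τ = (0.0000, 0.0000, -0.0200)
v₁ − v₀ = (-0.02400000, 0.14400000, -0.21600000)
F = m·Δv/dt = (-0.3000, 1.8000, -2.7000)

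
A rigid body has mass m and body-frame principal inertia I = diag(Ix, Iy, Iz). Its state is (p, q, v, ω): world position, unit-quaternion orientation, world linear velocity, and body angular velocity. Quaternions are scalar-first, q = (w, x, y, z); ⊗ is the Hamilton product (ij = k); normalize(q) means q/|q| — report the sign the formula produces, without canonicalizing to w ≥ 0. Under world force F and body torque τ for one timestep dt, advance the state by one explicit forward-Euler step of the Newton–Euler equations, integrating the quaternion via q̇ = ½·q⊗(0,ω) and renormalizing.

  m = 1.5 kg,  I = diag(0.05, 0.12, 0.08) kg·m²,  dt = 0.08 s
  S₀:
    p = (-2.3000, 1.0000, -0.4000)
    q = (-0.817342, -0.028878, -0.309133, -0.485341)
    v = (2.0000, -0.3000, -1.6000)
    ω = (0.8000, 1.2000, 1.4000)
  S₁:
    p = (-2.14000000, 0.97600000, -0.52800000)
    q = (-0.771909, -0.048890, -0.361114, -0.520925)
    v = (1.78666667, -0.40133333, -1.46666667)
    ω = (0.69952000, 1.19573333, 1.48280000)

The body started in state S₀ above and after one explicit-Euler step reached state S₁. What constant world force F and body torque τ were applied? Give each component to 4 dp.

F = (-4.0000, -1.9000, 2.5000)
τ = (-0.1300, -0.0400, 0.1500)

Δω = ω₁−ω₀ = (-0.10048000, -0.00426667, 0.08280000)
applied torque τ = (-0.1300, -0.0400, 0.1500)
v₁ − v₀ = (-0.21333333, -0.10133333, 0.13333333)
F = m·Δv/dt = (-4.0000, -1.9000, 2.5000)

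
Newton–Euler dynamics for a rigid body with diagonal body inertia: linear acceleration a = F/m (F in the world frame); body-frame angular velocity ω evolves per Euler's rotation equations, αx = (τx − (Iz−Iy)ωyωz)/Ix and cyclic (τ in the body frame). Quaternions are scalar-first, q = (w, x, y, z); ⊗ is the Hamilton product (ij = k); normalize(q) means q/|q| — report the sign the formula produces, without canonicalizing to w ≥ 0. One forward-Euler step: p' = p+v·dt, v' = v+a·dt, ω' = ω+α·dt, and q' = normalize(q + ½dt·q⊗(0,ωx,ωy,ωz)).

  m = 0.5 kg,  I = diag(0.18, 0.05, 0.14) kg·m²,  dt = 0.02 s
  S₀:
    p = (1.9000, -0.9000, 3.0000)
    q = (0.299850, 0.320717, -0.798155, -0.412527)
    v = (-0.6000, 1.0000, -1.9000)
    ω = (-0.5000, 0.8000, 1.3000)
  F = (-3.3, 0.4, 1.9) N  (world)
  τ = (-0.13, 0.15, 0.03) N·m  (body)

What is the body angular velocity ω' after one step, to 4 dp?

ω×(Iω) gyroscopic = (0.0936, -0.0260, 0.0520)
(τ − ω×Iω)/I = (-1.2422, 3.5200, -0.1571)
ω' = ω + α·dt = (-0.5248, 0.8704, 1.2969)

ω' = (-0.5248, 0.8704, 1.2969)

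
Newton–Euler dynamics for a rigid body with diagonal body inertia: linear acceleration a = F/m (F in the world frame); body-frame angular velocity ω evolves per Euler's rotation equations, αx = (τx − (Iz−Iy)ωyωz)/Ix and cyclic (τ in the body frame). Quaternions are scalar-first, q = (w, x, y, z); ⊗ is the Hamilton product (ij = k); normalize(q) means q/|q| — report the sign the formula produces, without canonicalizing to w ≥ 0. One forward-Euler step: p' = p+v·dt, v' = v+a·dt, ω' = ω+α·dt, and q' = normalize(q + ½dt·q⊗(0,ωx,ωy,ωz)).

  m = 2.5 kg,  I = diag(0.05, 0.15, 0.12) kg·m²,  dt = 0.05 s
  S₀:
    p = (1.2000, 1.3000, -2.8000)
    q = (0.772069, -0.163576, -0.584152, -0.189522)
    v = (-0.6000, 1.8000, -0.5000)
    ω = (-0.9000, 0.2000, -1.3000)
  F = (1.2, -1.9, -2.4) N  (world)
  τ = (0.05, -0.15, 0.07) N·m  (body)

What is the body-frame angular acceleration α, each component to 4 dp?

ω×(Iω) gyroscopic = (0.0078, -0.0819, -0.0180)
angular accel α = (0.8440, -0.4540, 0.7333)

α = (0.8440, -0.4540, 0.7333)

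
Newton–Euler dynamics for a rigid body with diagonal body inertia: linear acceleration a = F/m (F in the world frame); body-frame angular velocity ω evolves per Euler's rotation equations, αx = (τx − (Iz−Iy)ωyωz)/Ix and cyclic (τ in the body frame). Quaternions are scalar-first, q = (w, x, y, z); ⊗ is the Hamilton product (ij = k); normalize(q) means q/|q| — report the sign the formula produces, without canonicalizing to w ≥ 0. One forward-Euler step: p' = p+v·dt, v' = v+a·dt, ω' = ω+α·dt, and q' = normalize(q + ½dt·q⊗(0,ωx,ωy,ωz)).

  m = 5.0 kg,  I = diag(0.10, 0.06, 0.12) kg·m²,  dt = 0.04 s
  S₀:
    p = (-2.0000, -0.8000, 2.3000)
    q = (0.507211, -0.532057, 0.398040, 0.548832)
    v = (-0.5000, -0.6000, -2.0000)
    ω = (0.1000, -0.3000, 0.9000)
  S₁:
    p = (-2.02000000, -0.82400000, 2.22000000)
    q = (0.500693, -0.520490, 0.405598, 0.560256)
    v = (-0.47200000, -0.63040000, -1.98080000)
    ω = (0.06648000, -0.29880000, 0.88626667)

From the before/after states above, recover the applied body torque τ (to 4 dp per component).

τ = (-0.1000, 0.0000, -0.0400)

rate change Δω = (-0.03352000, 0.00120000, -0.01373333)
τ = I·(Δω/dt) + ω₀×(Iω₀) = (-0.1000, 0.0000, -0.0400)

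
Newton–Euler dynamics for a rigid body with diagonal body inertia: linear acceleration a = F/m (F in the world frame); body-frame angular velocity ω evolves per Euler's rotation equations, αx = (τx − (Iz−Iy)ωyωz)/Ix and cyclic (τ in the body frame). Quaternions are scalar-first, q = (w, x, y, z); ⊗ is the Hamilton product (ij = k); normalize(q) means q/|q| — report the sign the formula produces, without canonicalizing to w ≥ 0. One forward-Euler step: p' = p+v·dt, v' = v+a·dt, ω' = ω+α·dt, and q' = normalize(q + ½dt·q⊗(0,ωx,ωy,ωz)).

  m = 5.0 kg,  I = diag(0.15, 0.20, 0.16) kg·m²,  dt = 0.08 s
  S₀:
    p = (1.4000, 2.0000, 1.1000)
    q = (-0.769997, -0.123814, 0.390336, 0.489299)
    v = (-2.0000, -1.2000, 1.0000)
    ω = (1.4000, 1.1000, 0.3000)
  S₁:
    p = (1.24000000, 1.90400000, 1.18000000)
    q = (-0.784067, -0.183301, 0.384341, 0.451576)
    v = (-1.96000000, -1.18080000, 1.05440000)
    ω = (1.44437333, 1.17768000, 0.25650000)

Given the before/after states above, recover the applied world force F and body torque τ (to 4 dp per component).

F = (2.5000, 1.2000, 3.4000)
τ = (0.0700, 0.1900, -0.0100)

velocity change Δv = (0.04000000, 0.01920000, 0.05440000)
F = m·Δv/dt = (2.5000, 1.2000, 3.4000)
Δω = ω₁−ω₀ = (0.04437333, 0.07768000, -0.04350000)
ω₀×(Iω₀) = (-0.0132, -0.0042, 0.0770)
applied torque τ = (0.0700, 0.1900, -0.0100)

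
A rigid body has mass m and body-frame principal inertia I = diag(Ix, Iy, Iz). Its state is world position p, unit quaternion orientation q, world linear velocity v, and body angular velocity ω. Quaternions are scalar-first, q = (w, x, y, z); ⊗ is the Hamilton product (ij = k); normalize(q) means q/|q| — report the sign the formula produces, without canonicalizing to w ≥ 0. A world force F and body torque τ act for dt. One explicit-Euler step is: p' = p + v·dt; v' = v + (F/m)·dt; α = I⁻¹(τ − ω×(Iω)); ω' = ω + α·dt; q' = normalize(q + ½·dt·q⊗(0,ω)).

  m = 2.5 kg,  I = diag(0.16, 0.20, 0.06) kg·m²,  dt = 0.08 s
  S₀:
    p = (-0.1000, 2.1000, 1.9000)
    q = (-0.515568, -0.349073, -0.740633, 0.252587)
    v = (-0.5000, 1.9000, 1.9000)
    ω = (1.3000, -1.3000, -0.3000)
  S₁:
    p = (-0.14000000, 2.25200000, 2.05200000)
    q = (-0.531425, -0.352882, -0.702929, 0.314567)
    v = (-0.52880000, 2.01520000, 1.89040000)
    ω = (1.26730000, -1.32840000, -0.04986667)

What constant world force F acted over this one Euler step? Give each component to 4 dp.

velocity change Δv = (-0.02880000, 0.11520000, -0.00960000)
m·(v₁−v₀)/dt = (-0.9000, 3.6000, -0.3000)

F = (-0.9000, 3.6000, -0.3000)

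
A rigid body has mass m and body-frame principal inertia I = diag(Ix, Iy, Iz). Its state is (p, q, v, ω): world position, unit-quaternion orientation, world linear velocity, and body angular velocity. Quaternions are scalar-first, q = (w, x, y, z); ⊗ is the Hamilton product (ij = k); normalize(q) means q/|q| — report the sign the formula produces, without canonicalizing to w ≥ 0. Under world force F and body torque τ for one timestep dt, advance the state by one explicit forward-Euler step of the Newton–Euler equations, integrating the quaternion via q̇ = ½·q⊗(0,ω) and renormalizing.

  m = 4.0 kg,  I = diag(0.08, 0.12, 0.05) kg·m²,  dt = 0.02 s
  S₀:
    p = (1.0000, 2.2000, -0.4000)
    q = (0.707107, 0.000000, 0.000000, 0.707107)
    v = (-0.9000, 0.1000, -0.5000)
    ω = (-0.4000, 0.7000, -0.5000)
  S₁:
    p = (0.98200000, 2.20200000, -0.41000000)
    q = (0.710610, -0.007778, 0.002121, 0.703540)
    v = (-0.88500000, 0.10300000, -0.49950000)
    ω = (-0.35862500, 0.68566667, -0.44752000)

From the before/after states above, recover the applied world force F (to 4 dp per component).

F = (3.0000, 0.6000, 0.1000)

v₁ − v₀ = (0.01500000, 0.00300000, 0.00050000)
applied force F = (3.0000, 0.6000, 0.1000)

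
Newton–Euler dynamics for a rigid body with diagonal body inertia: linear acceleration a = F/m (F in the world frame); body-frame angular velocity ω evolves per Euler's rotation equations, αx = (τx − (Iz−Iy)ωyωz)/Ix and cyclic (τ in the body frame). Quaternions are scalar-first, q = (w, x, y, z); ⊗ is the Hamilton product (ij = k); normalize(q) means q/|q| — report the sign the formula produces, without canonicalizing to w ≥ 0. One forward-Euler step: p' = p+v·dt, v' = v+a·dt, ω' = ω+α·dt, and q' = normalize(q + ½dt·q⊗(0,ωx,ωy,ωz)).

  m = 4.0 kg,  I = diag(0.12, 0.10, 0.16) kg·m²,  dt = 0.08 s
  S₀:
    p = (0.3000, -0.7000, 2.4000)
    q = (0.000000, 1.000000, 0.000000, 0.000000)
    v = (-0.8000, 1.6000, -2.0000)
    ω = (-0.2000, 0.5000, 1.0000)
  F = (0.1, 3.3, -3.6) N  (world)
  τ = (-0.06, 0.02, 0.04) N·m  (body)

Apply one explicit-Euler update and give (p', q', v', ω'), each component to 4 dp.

p' = (0.2360, -0.5720, 2.2400)
q' = (0.0080, 0.9990, -0.0400, 0.0200)
v' = (-0.7980, 1.6660, -2.0720)
ω' = (-0.2600, 0.5096, 1.0190)

precession coupling ω×(Iω) = (0.0300, 0.0080, 0.0020)
α = I⁻¹(τ − ω×Iω) = (-0.7500, 0.1200, 0.2375)
ω' = ω + α·dt = (-0.2600, 0.5096, 1.0190)
2q̇ = q⊗(0,ω) = (0.2000000, 0.0000000, -1.0000000, 0.5000000)
updated quaternion q' = (0.0080, 0.9990, -0.0400, 0.0200)
new position p' = (0.2360, -0.5720, 2.2400)
v + (F/m)dt = (-0.7980, 1.6660, -2.0720)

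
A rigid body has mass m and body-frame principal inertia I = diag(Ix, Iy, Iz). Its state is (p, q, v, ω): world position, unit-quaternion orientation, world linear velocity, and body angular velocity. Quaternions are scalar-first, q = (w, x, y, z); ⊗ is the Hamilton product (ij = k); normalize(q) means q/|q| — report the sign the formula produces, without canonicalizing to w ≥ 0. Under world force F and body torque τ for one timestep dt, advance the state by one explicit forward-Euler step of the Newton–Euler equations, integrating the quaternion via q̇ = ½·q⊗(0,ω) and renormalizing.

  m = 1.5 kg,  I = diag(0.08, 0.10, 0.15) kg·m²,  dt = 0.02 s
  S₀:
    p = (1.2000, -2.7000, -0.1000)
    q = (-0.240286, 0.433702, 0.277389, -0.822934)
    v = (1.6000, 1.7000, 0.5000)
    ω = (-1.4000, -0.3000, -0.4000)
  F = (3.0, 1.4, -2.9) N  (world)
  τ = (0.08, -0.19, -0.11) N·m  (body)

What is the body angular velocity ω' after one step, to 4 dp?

ω' = (-1.3815, -0.3302, -0.4158)

angular accel α = (0.9250, -1.5080, -0.7893)
ω' = ω + α·dt = (-1.3815, -0.3302, -0.4158)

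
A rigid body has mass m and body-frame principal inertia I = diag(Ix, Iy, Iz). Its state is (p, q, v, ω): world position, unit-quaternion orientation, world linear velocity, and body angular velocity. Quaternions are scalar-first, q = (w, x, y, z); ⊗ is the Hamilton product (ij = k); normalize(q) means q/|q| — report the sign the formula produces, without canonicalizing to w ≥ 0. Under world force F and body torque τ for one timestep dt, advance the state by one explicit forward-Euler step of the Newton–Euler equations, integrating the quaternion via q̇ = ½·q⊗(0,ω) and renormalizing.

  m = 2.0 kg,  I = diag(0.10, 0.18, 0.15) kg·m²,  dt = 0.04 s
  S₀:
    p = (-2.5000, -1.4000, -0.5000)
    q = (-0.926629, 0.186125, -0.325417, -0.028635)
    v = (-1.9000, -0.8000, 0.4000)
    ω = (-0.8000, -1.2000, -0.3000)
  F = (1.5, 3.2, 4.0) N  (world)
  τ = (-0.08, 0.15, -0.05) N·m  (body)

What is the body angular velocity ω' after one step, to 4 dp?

ω' = (-0.8277, -1.1640, -0.3338)

gyro term ω×Iω = (-0.0108, -0.0120, 0.0768)
angular accel α = (-0.6920, 0.9000, -0.8453)
ω' = ω + α·dt = (-0.8277, -1.1640, -0.3338)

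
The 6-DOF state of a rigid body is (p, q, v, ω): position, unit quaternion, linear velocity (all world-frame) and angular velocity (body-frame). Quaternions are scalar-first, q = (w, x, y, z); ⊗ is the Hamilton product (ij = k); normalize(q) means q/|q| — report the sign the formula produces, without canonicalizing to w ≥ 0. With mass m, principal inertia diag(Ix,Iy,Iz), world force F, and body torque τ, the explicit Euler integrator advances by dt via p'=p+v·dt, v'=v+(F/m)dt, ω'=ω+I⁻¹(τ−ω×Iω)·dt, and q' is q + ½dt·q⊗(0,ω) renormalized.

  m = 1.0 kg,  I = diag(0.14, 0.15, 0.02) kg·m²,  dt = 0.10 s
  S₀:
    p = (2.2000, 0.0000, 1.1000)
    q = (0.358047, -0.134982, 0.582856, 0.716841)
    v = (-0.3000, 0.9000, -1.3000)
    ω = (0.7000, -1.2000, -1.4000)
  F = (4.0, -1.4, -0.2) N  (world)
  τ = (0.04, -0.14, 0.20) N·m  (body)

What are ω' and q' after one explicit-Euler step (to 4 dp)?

ω×(Iω) gyroscopic = (-0.2184, -0.1176, -0.0084)
(τ − ω×Iω)/I = (1.8457, -0.1493, 10.4200)
ω + α·dt = (0.8846, -1.2149, -0.3580)
Hamilton product q⊗(0,ω) = (1.7974920, 0.2948437, -0.1168425, -0.7472866)
updated quaternion q' = (0.4458, -0.1197, 0.5742, 0.6762)

ω' = (0.8846, -1.2149, -0.3580)
q' = (0.4458, -0.1197, 0.5742, 0.6762)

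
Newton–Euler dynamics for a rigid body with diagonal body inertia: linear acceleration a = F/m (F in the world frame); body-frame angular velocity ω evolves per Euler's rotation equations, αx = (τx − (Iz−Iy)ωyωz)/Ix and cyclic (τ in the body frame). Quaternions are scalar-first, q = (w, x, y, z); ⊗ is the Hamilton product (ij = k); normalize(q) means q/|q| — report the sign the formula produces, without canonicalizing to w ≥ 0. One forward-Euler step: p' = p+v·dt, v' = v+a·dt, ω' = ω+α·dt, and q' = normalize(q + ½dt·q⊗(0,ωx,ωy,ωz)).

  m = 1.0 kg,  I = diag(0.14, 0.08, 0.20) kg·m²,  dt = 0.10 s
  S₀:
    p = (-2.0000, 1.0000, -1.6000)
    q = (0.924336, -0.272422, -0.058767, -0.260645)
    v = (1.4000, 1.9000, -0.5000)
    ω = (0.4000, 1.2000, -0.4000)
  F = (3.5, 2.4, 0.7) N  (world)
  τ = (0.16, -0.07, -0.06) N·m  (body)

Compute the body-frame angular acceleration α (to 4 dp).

α = (1.5543, -0.9950, -0.1560)

precession coupling ω×(Iω) = (-0.0576, 0.0096, -0.0288)
angular accel α = (1.5543, -0.9950, -0.1560)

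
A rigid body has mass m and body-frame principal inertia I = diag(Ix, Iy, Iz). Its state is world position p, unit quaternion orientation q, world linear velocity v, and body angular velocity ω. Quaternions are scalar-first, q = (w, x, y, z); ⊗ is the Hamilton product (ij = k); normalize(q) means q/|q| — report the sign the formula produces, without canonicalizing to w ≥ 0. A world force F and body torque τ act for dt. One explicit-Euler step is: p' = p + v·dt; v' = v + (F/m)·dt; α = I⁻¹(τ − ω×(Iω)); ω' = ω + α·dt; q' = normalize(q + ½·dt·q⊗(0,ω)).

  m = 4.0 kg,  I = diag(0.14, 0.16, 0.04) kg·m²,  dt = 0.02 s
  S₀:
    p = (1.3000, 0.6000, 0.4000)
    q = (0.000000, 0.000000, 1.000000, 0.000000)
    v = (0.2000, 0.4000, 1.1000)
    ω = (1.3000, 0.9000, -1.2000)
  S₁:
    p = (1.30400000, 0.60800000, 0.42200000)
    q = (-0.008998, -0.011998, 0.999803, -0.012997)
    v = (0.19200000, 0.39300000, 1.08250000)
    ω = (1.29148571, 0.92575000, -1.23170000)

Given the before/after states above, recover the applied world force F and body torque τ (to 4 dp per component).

Δω = ω₁−ω₀ = (-0.00851429, 0.02575000, -0.03170000)
I·α + gyro = (0.0700, 0.0500, -0.0400)
Δv = v₁−v₀ = (-0.00800000, -0.00700000, -0.01750000)
F = m·Δv/dt = (-1.6000, -1.4000, -3.5000)

F = (-1.6000, -1.4000, -3.5000)
τ = (0.0700, 0.0500, -0.0400)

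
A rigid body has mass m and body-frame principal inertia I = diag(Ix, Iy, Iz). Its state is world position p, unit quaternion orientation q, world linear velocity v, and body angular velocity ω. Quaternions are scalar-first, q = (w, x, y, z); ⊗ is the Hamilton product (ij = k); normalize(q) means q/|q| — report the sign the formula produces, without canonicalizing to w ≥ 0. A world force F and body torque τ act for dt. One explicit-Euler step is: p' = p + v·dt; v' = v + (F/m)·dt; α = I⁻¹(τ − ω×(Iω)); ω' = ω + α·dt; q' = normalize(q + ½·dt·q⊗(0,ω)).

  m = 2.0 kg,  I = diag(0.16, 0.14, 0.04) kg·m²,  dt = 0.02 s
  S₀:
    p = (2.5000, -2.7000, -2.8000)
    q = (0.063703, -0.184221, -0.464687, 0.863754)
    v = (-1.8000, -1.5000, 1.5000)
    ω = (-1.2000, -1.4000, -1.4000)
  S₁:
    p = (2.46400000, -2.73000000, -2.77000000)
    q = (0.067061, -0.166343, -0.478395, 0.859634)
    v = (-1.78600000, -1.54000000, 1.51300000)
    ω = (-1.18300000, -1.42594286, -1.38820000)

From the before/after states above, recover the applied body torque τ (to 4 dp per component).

τ = (-0.0600, 0.0200, -0.0100)

Δω = ω₁−ω₀ = (0.01700000, -0.02594286, 0.01180000)
gyro term ω₀×Iω₀ = (-0.1960, 0.2016, -0.0336)
I·α + gyro = (-0.0600, 0.0200, -0.0100)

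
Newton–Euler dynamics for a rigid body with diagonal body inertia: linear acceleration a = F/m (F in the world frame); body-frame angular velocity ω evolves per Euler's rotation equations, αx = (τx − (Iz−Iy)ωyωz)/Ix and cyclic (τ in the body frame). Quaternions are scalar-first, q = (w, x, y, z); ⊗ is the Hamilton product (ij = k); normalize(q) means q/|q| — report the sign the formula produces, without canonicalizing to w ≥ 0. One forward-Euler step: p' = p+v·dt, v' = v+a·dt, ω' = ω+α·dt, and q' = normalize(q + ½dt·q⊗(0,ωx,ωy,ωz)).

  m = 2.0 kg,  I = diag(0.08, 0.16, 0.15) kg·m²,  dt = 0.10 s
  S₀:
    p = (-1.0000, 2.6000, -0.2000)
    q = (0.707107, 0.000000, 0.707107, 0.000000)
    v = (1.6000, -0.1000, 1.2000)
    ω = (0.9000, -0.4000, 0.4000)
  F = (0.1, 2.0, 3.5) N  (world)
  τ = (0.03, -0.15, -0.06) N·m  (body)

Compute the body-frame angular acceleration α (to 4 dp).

α = (0.3550, -0.7800, -0.2080)

ω×(Iω) gyroscopic = (0.0016, -0.0252, -0.0288)
(τ − ω×Iω)/I = (0.3550, -0.7800, -0.2080)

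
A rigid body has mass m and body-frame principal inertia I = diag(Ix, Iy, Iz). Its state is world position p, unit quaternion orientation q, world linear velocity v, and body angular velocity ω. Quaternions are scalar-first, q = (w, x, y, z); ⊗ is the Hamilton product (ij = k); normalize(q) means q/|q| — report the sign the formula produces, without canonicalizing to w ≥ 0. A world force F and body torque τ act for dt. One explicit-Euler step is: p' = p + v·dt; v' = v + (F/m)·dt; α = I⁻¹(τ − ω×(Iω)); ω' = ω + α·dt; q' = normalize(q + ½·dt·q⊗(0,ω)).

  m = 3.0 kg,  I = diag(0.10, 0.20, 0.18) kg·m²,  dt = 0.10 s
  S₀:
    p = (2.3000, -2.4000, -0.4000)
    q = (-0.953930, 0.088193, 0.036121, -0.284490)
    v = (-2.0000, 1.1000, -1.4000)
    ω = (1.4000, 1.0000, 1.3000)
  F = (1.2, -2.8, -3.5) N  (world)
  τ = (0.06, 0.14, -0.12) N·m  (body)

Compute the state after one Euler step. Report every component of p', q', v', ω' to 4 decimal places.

p' = (2.1000, -2.2900, -0.5400)
q' = (-0.9380, 0.0378, -0.0370, -0.3426)
v' = (-1.9600, 1.0067, -1.5167)
ω' = (1.4860, 1.1428, 1.1556)

precession coupling ω×(Iω) = (-0.0260, -0.1456, 0.1400)
α = I⁻¹(τ − ω×Iω) = (0.8600, 1.4280, -1.4444)
new body rate ω' = (1.4860, 1.1428, 1.1556)
q⊗(0,ω) = (0.2102458, -1.0040547, -1.4668669, -1.2024854)
q' = normalize(q + ½dt·q⊗(0,ω)) = (-0.9380, 0.0378, -0.0370, -0.3426)
a = (0.4000, -0.9333, -1.1667)
new position p' = (2.1000, -2.2900, -0.5400)
v' = v + a·dt = (-1.9600, 1.0067, -1.5167)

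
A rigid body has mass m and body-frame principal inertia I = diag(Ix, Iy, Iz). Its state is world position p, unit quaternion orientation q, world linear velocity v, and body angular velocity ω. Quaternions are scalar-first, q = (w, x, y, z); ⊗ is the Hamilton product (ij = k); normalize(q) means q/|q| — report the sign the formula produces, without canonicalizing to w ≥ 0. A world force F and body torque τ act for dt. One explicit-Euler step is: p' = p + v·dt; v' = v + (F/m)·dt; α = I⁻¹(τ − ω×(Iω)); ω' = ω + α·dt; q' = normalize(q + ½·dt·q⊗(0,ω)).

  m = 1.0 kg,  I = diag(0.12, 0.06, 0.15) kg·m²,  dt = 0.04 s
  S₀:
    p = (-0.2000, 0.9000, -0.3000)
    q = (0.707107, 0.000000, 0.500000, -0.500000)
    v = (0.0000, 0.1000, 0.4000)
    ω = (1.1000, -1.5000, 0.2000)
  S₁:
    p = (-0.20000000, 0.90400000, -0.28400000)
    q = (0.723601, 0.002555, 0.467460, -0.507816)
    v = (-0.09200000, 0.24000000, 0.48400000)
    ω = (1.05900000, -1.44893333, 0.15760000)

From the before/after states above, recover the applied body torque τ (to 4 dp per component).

rate change Δω = (-0.04100000, 0.05106667, -0.04240000)
precession coupling = (-0.0270, -0.0066, 0.0990)
τ = I·(Δω/dt) + ω₀×(Iω₀) = (-0.1500, 0.0700, -0.0600)

τ = (-0.1500, 0.0700, -0.0600)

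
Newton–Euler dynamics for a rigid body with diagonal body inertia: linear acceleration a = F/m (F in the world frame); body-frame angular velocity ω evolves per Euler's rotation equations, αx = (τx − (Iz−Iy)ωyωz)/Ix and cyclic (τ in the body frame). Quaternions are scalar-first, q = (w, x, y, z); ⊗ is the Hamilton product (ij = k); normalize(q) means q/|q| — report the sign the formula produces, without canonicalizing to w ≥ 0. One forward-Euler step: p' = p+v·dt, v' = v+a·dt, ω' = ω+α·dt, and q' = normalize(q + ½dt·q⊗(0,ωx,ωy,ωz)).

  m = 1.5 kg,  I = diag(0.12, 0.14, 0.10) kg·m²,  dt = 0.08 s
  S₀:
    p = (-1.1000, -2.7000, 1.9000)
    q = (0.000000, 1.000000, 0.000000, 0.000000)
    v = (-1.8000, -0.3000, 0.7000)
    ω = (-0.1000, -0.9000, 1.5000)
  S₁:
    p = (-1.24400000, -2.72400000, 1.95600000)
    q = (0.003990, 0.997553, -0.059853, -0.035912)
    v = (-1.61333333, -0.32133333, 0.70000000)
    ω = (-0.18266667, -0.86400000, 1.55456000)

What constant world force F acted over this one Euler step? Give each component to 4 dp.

velocity change Δv = (0.18666667, -0.02133333, 0.00000000)
applied force F = (3.5000, -0.4000, 0.0000)

F = (3.5000, -0.4000, 0.0000)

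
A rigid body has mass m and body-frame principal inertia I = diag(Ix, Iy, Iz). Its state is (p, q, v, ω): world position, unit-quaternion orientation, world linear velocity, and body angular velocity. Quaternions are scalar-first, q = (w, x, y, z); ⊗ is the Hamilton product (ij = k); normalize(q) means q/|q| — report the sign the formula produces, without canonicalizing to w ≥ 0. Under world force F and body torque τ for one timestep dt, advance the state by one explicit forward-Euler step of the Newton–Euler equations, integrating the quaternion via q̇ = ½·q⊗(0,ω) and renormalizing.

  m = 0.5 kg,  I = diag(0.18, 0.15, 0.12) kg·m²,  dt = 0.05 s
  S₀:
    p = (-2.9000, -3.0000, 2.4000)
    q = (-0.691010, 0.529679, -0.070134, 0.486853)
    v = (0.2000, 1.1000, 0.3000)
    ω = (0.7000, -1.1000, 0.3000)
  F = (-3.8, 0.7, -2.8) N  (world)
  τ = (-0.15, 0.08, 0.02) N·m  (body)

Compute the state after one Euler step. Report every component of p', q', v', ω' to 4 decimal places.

gyro term ω×Iω = (0.0099, 0.0126, 0.0231)
α = I⁻¹(τ − ω×Iω) = (-0.8883, 0.4493, -0.0258)
new body rate ω' = (0.6556, -1.0775, 0.2987)
Hamilton product q⊗(0,ω) = (-0.5939786, 0.0307911, 0.9420044, -0.7408561)
updated quaternion q' = (-0.7055, 0.5302, -0.0466, 0.4681)
a = (-7.6000, 1.4000, -5.6000)
new position p' = (-2.8900, -2.9450, 2.4150)
v + (F/m)dt = (-0.1800, 1.1700, 0.0200)

p' = (-2.8900, -2.9450, 2.4150)
q' = (-0.7055, 0.5302, -0.0466, 0.4681)
v' = (-0.1800, 1.1700, 0.0200)
ω' = (0.6556, -1.0775, 0.2987)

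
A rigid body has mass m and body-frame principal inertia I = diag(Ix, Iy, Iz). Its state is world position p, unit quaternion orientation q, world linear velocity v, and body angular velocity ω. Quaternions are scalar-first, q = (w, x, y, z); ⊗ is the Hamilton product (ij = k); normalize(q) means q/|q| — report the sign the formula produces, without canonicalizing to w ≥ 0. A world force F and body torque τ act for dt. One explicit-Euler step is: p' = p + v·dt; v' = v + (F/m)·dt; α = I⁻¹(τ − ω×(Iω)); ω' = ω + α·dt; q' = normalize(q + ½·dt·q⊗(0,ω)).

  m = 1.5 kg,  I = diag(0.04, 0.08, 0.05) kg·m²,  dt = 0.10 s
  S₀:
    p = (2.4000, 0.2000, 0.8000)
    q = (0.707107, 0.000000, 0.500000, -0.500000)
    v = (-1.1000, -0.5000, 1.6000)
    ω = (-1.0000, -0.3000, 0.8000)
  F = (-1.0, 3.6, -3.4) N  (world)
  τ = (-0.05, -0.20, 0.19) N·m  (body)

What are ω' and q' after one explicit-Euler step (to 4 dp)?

ω×(Iω) gyroscopic = (0.0072, 0.0080, 0.0120)
(τ − ω×Iω)/I = (-1.4300, -2.6000, 3.5600)
ω' = ω + α·dt = (-1.1430, -0.5600, 1.1560)
Hamilton product q⊗(0,ω) = (0.5500000, -0.4571070, 0.2878679, 1.0656856)
updated quaternion q' = (0.7330, -0.0228, 0.5133, -0.4458)

ω' = (-1.1430, -0.5600, 1.1560)
q' = (0.7330, -0.0228, 0.5133, -0.4458)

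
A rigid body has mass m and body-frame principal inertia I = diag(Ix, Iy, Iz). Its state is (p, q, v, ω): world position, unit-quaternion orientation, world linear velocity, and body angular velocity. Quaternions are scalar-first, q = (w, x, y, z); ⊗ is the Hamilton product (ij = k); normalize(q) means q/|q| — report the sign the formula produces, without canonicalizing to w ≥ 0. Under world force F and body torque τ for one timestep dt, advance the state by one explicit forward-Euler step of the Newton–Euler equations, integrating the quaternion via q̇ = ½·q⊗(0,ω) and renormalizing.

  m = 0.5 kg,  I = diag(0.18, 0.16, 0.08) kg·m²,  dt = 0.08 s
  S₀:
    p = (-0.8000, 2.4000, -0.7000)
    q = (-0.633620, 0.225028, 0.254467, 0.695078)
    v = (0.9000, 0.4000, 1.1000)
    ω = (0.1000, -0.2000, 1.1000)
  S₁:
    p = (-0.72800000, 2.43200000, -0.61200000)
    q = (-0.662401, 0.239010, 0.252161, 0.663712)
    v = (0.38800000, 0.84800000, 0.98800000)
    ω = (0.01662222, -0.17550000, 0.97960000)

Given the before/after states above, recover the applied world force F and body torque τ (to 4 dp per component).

rate change Δω = (-0.08337778, 0.02450000, -0.12040000)
applied torque τ = (-0.1700, 0.0600, -0.1200)
Δv = v₁−v₀ = (-0.51200000, 0.44800000, -0.11200000)
applied force F = (-3.2000, 2.8000, -0.7000)

F = (-3.2000, 2.8000, -0.7000)
τ = (-0.1700, 0.0600, -0.1200)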